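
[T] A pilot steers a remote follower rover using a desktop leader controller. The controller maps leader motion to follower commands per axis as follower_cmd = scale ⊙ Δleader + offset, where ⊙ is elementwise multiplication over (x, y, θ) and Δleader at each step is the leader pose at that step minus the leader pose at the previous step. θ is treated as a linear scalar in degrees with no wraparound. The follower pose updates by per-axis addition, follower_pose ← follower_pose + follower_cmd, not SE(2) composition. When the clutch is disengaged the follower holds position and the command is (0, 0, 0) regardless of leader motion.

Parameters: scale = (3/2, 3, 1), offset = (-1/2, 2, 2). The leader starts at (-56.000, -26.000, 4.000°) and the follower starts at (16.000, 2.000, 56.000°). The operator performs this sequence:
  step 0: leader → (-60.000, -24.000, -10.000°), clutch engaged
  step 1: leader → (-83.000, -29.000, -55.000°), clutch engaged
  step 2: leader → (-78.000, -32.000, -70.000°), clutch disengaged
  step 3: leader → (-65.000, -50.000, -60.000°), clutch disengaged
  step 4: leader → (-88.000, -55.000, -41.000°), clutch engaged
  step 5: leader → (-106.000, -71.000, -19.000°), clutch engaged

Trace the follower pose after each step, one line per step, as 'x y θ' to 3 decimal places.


step 0: Δleader=(-4.000, 2.000, -14.000°), engaged; cmd=(-6.500, 8.000, -12.000°) → follower=(9.500, 10.000, 44.000°)
step 1: Δleader=(-23.000, -5.000, -45.000°), engaged; cmd=(-35.000, -13.000, -43.000°) → follower=(-25.500, -3.000, 1.000°)
step 2: Δleader=(5.000, -3.000, -15.000°), disengaged; cmd=(0,0,0) → follower holds at (-25.500, -3.000, 1.000°)
step 3: Δleader=(13.000, -18.000, 10.000°), disengaged; cmd=(0,0,0) → follower holds at (-25.500, -3.000, 1.000°)
step 4: Δleader=(-23.000, -5.000, 19.000°), engaged; cmd=(-35.000, -13.000, 21.000°) → follower=(-60.500, -16.000, 22.000°)
step 5: Δleader=(-18.000, -16.000, 22.000°), engaged; cmd=(-27.500, -46.000, 24.000°) → follower=(-88.000, -62.000, 46.000°)

9.500 10.000 44.000
-25.500 -3.000 1.000
-25.500 -3.000 1.000
-25.500 -3.000 1.000
-60.500 -16.000 22.000
-88.000 -62.000 46.000


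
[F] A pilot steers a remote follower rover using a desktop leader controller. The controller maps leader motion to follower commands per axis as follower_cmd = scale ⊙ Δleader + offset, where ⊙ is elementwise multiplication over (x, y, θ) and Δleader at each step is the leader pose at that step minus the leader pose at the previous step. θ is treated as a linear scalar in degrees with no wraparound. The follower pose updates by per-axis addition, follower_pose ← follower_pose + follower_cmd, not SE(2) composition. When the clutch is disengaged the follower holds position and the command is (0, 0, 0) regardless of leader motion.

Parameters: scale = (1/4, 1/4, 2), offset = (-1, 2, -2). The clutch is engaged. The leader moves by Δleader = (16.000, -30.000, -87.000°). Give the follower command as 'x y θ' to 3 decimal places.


3.000 -5.500 -176.000

axis x: 1/4·16.000 + -1 = 3.000
axis y: 1/4·-30.000 + 2 = -5.500
axis θ: 2·-87.000 + -2 = -176.000


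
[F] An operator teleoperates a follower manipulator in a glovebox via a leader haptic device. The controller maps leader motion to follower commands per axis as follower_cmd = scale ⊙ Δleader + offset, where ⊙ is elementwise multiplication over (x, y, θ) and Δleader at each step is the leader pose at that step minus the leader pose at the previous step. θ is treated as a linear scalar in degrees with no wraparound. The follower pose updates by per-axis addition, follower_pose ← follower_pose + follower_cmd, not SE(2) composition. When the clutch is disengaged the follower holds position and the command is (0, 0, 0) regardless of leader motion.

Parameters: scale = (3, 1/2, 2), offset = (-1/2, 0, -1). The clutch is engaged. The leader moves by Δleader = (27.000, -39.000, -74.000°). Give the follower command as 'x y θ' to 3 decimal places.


80.500 -19.500 -149.000

axis x: 3·27.000 + -1/2 = 80.500
axis y: 1/2·-39.000 + 0 = -19.500
axis θ: 2·-74.000 + -1 = -149.000


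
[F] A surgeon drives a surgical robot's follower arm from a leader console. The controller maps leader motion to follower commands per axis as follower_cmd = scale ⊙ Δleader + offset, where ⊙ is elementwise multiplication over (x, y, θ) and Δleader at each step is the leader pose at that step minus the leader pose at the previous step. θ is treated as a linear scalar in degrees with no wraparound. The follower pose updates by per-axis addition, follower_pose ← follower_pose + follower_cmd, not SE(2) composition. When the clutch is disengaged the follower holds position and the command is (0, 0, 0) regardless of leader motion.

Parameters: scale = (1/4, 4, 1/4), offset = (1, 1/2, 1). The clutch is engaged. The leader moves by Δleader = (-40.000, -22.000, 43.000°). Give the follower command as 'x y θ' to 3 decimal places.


-9.000 -87.500 11.750

axis x: 1/4·-40.000 + 1 = -9.000
axis y: 4·-22.000 + 1/2 = -87.500
axis θ: 1/4·43.000 + 1 = 11.750


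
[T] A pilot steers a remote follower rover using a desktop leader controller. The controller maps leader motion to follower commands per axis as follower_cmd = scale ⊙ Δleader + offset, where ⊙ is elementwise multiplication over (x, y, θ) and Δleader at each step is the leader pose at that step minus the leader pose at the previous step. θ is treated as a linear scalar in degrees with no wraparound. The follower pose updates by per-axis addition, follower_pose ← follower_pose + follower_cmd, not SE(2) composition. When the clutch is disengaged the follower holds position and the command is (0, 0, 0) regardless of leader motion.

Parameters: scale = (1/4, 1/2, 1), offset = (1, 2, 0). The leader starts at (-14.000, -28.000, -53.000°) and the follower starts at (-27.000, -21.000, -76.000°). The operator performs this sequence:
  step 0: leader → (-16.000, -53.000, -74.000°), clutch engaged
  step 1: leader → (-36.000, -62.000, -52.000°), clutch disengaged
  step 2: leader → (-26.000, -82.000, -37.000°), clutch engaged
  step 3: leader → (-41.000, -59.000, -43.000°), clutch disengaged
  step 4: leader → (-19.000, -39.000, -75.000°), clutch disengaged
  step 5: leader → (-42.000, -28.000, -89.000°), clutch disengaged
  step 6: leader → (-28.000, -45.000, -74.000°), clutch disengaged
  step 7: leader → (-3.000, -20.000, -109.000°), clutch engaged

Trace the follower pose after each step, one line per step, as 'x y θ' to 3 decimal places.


-26.500 -31.500 -97.000
-26.500 -31.500 -97.000
-23.000 -39.500 -82.000
-23.000 -39.500 -82.000
-23.000 -39.500 -82.000
-23.000 -39.500 -82.000
-23.000 -39.500 -82.000
-15.750 -25.000 -117.000

step 0: Δleader=(-2.000, -25.000, -21.000°), engaged; cmd=(0.500, -10.500, -21.000°) → follower=(-26.500, -31.500, -97.000°)
step 1: Δleader=(-20.000, -9.000, 22.000°), disengaged; cmd=(0,0,0) → follower holds at (-26.500, -31.500, -97.000°)
step 2: Δleader=(10.000, -20.000, 15.000°), engaged; cmd=(3.500, -8.000, 15.000°) → follower=(-23.000, -39.500, -82.000°)
step 3: Δleader=(-15.000, 23.000, -6.000°), disengaged; cmd=(0,0,0) → follower holds at (-23.000, -39.500, -82.000°)
step 4: Δleader=(22.000, 20.000, -32.000°), disengaged; cmd=(0,0,0) → follower holds at (-23.000, -39.500, -82.000°)
step 5: Δleader=(-23.000, 11.000, -14.000°), disengaged; cmd=(0,0,0) → follower holds at (-23.000, -39.500, -82.000°)
step 6: Δleader=(14.000, -17.000, 15.000°), disengaged; cmd=(0,0,0) → follower holds at (-23.000, -39.500, -82.000°)
step 7: Δleader=(25.000, 25.000, -35.000°), engaged; cmd=(7.250, 14.500, -35.000°) → follower=(-15.750, -25.000, -117.000°)


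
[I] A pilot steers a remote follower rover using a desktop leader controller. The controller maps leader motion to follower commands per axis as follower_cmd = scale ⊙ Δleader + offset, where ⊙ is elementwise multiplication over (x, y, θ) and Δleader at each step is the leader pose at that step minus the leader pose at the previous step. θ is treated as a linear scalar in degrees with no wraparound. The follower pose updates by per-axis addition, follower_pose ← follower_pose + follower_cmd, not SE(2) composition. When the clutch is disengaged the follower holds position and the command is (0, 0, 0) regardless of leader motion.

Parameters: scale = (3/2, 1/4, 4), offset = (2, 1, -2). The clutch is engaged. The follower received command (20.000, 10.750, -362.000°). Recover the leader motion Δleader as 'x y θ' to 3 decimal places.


12.000 39.000 -90.000

axis x: (20.000 − 2) / (3/2) = 12.000
axis y: (10.750 − 1) / (1/4) = 39.000
axis θ: (-362.000 − -2) / (4) = -90.000


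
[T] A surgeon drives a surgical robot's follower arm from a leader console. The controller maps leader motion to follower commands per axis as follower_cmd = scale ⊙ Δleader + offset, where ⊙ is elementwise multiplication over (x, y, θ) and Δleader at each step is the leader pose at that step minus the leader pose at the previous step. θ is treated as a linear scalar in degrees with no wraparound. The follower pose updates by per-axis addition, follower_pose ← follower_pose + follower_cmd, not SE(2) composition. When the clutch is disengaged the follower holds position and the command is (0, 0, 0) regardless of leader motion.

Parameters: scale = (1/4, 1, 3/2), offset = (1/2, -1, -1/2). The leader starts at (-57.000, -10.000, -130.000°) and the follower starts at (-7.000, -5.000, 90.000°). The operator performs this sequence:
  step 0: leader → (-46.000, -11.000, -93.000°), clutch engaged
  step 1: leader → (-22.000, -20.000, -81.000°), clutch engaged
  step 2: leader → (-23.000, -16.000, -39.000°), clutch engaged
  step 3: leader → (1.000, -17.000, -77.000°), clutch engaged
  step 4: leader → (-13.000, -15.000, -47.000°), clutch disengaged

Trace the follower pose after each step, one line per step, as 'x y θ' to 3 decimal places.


-3.750 -7.000 145.000
2.750 -17.000 162.500
3.000 -14.000 225.000
9.500 -16.000 167.500
9.500 -16.000 167.500

step 0: Δleader=(11.000, -1.000, 37.000°), engaged; cmd=(3.250, -2.000, 55.000°) → follower=(-3.750, -7.000, 145.000°)
step 1: Δleader=(24.000, -9.000, 12.000°), engaged; cmd=(6.500, -10.000, 17.500°) → follower=(2.750, -17.000, 162.500°)
step 2: Δleader=(-1.000, 4.000, 42.000°), engaged; cmd=(0.250, 3.000, 62.500°) → follower=(3.000, -14.000, 225.000°)
step 3: Δleader=(24.000, -1.000, -38.000°), engaged; cmd=(6.500, -2.000, -57.500°) → follower=(9.500, -16.000, 167.500°)
step 4: Δleader=(-14.000, 2.000, 30.000°), disengaged; cmd=(0,0,0) → follower holds at (9.500, -16.000, 167.500°)


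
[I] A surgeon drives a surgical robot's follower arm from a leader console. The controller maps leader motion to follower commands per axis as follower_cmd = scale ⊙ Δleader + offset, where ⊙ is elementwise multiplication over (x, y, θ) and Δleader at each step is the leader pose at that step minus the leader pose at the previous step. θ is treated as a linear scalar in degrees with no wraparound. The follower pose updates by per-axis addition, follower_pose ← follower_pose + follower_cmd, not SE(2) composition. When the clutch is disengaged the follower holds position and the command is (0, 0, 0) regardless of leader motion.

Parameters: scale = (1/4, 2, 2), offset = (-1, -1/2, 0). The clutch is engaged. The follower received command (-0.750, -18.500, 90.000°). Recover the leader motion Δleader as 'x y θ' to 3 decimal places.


1.000 -9.000 45.000

axis x: (-0.750 − -1) / (1/4) = 1.000
axis y: (-18.500 − -1/2) / (2) = -9.000
axis θ: (90.000 − 0) / (2) = 45.000


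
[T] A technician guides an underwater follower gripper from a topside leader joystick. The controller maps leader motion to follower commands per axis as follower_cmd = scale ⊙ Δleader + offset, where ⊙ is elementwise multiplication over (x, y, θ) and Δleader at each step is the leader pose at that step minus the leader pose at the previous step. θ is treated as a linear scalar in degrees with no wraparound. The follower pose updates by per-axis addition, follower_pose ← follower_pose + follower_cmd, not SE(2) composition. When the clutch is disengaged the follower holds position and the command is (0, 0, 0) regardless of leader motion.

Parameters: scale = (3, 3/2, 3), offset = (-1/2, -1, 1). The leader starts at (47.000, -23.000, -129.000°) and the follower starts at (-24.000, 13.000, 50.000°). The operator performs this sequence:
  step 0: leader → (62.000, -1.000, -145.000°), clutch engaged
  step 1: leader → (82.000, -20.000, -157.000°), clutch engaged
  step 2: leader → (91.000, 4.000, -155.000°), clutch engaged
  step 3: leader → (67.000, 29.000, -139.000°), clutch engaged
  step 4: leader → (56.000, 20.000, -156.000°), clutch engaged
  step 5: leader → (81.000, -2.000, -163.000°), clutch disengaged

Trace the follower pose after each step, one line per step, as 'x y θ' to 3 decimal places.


20.500 45.000 3.000
80.000 15.500 -32.000
106.500 50.500 -25.000
34.000 87.000 24.000
0.500 72.500 -26.000
0.500 72.500 -26.000

step 0: Δleader=(15.000, 22.000, -16.000°), engaged; cmd=(44.500, 32.000, -47.000°) → follower=(20.500, 45.000, 3.000°)
step 1: Δleader=(20.000, -19.000, -12.000°), engaged; cmd=(59.500, -29.500, -35.000°) → follower=(80.000, 15.500, -32.000°)
step 2: Δleader=(9.000, 24.000, 2.000°), engaged; cmd=(26.500, 35.000, 7.000°) → follower=(106.500, 50.500, -25.000°)
step 3: Δleader=(-24.000, 25.000, 16.000°), engaged; cmd=(-72.500, 36.500, 49.000°) → follower=(34.000, 87.000, 24.000°)
step 4: Δleader=(-11.000, -9.000, -17.000°), engaged; cmd=(-33.500, -14.500, -50.000°) → follower=(0.500, 72.500, -26.000°)
step 5: Δleader=(25.000, -22.000, -7.000°), disengaged; cmd=(0,0,0) → follower holds at (0.500, 72.500, -26.000°)


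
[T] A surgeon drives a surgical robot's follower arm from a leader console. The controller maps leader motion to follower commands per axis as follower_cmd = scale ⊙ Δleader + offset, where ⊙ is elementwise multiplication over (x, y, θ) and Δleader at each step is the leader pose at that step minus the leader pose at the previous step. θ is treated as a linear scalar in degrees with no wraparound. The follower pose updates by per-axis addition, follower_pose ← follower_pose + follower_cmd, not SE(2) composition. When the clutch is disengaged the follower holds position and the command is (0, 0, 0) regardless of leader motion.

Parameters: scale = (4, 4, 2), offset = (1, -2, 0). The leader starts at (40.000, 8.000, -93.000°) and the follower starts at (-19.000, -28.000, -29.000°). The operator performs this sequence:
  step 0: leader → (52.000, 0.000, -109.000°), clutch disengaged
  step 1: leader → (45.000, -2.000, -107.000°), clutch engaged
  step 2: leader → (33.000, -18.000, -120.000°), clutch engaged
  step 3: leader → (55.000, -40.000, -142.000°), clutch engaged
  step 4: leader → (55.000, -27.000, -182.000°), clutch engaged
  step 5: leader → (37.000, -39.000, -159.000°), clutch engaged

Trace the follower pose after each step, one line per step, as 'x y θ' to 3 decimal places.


-19.000 -28.000 -29.000
-46.000 -38.000 -25.000
-93.000 -104.000 -51.000
-4.000 -194.000 -95.000
-3.000 -144.000 -175.000
-74.000 -194.000 -129.000

step 0: Δleader=(12.000, -8.000, -16.000°), disengaged; cmd=(0,0,0) → follower holds at (-19.000, -28.000, -29.000°)
step 1: Δleader=(-7.000, -2.000, 2.000°), engaged; cmd=(-27.000, -10.000, 4.000°) → follower=(-46.000, -38.000, -25.000°)
step 2: Δleader=(-12.000, -16.000, -13.000°), engaged; cmd=(-47.000, -66.000, -26.000°) → follower=(-93.000, -104.000, -51.000°)
step 3: Δleader=(22.000, -22.000, -22.000°), engaged; cmd=(89.000, -90.000, -44.000°) → follower=(-4.000, -194.000, -95.000°)
step 4: Δleader=(0.000, 13.000, -40.000°), engaged; cmd=(1.000, 50.000, -80.000°) → follower=(-3.000, -144.000, -175.000°)
step 5: Δleader=(-18.000, -12.000, 23.000°), engaged; cmd=(-71.000, -50.000, 46.000°) → follower=(-74.000, -194.000, -129.000°)


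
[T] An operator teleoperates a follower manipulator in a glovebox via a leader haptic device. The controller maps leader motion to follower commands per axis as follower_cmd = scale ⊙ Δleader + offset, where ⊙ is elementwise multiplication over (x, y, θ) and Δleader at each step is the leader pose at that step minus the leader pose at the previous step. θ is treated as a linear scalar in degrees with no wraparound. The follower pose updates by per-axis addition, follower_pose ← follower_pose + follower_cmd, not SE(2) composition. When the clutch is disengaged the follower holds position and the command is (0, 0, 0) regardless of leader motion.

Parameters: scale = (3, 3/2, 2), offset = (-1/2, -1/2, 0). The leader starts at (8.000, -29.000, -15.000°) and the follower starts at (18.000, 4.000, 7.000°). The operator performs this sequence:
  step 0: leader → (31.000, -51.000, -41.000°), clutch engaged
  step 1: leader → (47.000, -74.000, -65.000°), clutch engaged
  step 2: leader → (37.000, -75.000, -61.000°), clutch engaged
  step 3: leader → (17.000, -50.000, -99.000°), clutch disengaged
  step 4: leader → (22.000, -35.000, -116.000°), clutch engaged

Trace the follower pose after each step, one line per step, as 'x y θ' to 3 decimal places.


step 0: Δleader=(23.000, -22.000, -26.000°), engaged; cmd=(68.500, -33.500, -52.000°) → follower=(86.500, -29.500, -45.000°)
step 1: Δleader=(16.000, -23.000, -24.000°), engaged; cmd=(47.500, -35.000, -48.000°) → follower=(134.000, -64.500, -93.000°)
step 2: Δleader=(-10.000, -1.000, 4.000°), engaged; cmd=(-30.500, -2.000, 8.000°) → follower=(103.500, -66.500, -85.000°)
step 3: Δleader=(-20.000, 25.000, -38.000°), disengaged; cmd=(0,0,0) → follower holds at (103.500, -66.500, -85.000°)
step 4: Δleader=(5.000, 15.000, -17.000°), engaged; cmd=(14.500, 22.000, -34.000°) → follower=(118.000, -44.500, -119.000°)

86.500 -29.500 -45.000
134.000 -64.500 -93.000
103.500 -66.500 -85.000
103.500 -66.500 -85.000
118.000 -44.500 -119.000


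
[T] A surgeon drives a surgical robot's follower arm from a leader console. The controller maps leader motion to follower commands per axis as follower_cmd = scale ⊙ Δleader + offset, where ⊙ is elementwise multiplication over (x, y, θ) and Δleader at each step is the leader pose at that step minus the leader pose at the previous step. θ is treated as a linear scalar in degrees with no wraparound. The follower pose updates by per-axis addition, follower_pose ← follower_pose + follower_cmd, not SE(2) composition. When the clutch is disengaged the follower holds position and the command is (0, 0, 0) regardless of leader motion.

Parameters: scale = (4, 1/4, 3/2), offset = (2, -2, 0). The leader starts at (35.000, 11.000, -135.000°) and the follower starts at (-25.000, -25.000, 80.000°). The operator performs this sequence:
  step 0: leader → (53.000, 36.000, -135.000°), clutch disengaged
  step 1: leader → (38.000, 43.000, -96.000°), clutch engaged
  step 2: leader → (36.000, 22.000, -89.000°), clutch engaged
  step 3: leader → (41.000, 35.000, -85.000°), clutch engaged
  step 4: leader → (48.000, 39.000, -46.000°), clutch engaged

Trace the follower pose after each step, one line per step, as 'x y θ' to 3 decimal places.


step 0: Δleader=(18.000, 25.000, 0.000°), disengaged; cmd=(0,0,0) → follower holds at (-25.000, -25.000, 80.000°)
step 1: Δleader=(-15.000, 7.000, 39.000°), engaged; cmd=(-58.000, -0.250, 58.500°) → follower=(-83.000, -25.250, 138.500°)
step 2: Δleader=(-2.000, -21.000, 7.000°), engaged; cmd=(-6.000, -7.250, 10.500°) → follower=(-89.000, -32.500, 149.000°)
step 3: Δleader=(5.000, 13.000, 4.000°), engaged; cmd=(22.000, 1.250, 6.000°) → follower=(-67.000, -31.250, 155.000°)
step 4: Δleader=(7.000, 4.000, 39.000°), engaged; cmd=(30.000, -1.000, 58.500°) → follower=(-37.000, -32.250, 213.500°)

-25.000 -25.000 80.000
-83.000 -25.250 138.500
-89.000 -32.500 149.000
-67.000 -31.250 155.000
-37.000 -32.250 213.500


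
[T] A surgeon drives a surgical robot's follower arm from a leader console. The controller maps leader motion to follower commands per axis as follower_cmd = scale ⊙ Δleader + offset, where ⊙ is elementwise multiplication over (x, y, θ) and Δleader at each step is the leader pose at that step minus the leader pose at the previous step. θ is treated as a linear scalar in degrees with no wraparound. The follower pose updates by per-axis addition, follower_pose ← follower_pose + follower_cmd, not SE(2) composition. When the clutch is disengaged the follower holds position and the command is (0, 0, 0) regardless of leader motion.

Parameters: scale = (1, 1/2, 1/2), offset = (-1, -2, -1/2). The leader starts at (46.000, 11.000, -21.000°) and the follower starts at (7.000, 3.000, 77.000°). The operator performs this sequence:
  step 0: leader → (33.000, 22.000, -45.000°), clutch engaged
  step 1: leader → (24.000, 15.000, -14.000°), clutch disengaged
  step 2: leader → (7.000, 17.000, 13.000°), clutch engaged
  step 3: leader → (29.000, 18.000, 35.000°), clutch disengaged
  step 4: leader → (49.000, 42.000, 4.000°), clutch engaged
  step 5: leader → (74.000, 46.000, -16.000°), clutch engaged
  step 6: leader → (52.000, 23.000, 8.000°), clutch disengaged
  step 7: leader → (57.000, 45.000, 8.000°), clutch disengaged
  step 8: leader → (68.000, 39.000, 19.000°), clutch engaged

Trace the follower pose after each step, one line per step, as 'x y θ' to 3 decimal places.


step 0: Δleader=(-13.000, 11.000, -24.000°), engaged; cmd=(-14.000, 3.500, -12.500°) → follower=(-7.000, 6.500, 64.500°)
step 1: Δleader=(-9.000, -7.000, 31.000°), disengaged; cmd=(0,0,0) → follower holds at (-7.000, 6.500, 64.500°)
step 2: Δleader=(-17.000, 2.000, 27.000°), engaged; cmd=(-18.000, -1.000, 13.000°) → follower=(-25.000, 5.500, 77.500°)
step 3: Δleader=(22.000, 1.000, 22.000°), disengaged; cmd=(0,0,0) → follower holds at (-25.000, 5.500, 77.500°)
step 4: Δleader=(20.000, 24.000, -31.000°), engaged; cmd=(19.000, 10.000, -16.000°) → follower=(-6.000, 15.500, 61.500°)
step 5: Δleader=(25.000, 4.000, -20.000°), engaged; cmd=(24.000, 0.000, -10.500°) → follower=(18.000, 15.500, 51.000°)
step 6: Δleader=(-22.000, -23.000, 24.000°), disengaged; cmd=(0,0,0) → follower holds at (18.000, 15.500, 51.000°)
step 7: Δleader=(5.000, 22.000, 0.000°), disengaged; cmd=(0,0,0) → follower holds at (18.000, 15.500, 51.000°)
step 8: Δleader=(11.000, -6.000, 11.000°), engaged; cmd=(10.000, -5.000, 5.000°) → follower=(28.000, 10.500, 56.000°)

-7.000 6.500 64.500
-7.000 6.500 64.500
-25.000 5.500 77.500
-25.000 5.500 77.500
-6.000 15.500 61.500
18.000 15.500 51.000
18.000 15.500 51.000
18.000 15.500 51.000
28.000 10.500 56.000


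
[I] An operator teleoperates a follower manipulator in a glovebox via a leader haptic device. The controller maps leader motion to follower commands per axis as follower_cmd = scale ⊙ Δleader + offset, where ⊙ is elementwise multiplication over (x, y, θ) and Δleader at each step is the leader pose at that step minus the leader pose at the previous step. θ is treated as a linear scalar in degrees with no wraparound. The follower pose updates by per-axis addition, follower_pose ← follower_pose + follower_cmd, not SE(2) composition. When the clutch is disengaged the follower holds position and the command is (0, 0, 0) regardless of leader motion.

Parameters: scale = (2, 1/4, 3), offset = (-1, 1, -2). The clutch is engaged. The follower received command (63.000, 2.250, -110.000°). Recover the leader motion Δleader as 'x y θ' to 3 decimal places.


axis x: (63.000 − -1) / (2) = 32.000
axis y: (2.250 − 1) / (1/4) = 5.000
axis θ: (-110.000 − -2) / (3) = -36.000

32.000 5.000 -36.000


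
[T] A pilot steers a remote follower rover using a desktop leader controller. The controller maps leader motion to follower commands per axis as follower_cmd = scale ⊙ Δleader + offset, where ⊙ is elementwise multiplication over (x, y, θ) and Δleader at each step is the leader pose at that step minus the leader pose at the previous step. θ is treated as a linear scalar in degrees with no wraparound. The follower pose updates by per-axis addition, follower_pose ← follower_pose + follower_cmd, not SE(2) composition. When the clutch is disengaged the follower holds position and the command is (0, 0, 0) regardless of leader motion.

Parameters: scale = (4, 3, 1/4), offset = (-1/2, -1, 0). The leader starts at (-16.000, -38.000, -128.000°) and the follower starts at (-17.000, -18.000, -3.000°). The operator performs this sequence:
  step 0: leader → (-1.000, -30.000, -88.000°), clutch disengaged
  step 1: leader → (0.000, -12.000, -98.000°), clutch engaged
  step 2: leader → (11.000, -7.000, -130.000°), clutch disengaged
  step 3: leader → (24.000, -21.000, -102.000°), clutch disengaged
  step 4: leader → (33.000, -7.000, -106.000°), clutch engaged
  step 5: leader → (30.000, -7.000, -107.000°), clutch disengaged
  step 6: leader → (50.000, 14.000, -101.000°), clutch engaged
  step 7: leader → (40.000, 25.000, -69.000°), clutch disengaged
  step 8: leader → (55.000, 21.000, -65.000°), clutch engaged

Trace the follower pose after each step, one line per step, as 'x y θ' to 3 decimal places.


-17.000 -18.000 -3.000
-13.500 35.000 -5.500
-13.500 35.000 -5.500
-13.500 35.000 -5.500
22.000 76.000 -6.500
22.000 76.000 -6.500
101.500 138.000 -5.000
101.500 138.000 -5.000
161.000 125.000 -4.000

step 0: Δleader=(15.000, 8.000, 40.000°), disengaged; cmd=(0,0,0) → follower holds at (-17.000, -18.000, -3.000°)
step 1: Δleader=(1.000, 18.000, -10.000°), engaged; cmd=(3.500, 53.000, -2.500°) → follower=(-13.500, 35.000, -5.500°)
step 2: Δleader=(11.000, 5.000, -32.000°), disengaged; cmd=(0,0,0) → follower holds at (-13.500, 35.000, -5.500°)
step 3: Δleader=(13.000, -14.000, 28.000°), disengaged; cmd=(0,0,0) → follower holds at (-13.500, 35.000, -5.500°)
step 4: Δleader=(9.000, 14.000, -4.000°), engaged; cmd=(35.500, 41.000, -1.000°) → follower=(22.000, 76.000, -6.500°)
step 5: Δleader=(-3.000, 0.000, -1.000°), disengaged; cmd=(0,0,0) → follower holds at (22.000, 76.000, -6.500°)
step 6: Δleader=(20.000, 21.000, 6.000°), engaged; cmd=(79.500, 62.000, 1.500°) → follower=(101.500, 138.000, -5.000°)
step 7: Δleader=(-10.000, 11.000, 32.000°), disengaged; cmd=(0,0,0) → follower holds at (101.500, 138.000, -5.000°)
step 8: Δleader=(15.000, -4.000, 4.000°), engaged; cmd=(59.500, -13.000, 1.000°) → follower=(161.000, 125.000, -4.000°)


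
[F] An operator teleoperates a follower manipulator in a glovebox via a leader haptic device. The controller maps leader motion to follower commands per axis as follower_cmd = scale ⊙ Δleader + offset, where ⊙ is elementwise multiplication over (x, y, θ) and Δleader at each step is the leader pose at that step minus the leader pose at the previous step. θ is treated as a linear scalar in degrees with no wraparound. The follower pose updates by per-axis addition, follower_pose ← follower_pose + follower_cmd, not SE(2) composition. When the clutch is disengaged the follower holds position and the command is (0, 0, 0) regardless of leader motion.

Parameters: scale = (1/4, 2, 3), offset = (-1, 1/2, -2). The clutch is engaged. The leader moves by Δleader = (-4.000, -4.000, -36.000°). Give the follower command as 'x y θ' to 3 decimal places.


axis x: 1/4·-4.000 + -1 = -2.000
axis y: 2·-4.000 + 1/2 = -7.500
axis θ: 3·-36.000 + -2 = -110.000

-2.000 -7.500 -110.000


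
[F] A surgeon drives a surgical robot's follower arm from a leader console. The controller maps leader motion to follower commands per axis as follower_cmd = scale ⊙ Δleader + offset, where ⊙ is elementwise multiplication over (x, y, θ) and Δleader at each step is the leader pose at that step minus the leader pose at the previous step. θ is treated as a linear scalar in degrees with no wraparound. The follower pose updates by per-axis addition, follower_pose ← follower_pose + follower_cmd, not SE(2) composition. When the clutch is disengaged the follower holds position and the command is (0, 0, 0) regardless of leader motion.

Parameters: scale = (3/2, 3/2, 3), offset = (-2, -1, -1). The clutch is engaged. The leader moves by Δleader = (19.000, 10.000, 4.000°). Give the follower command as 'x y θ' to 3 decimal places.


26.500 14.000 11.000

axis x: 3/2·19.000 + -2 = 26.500
axis y: 3/2·10.000 + -1 = 14.000
axis θ: 3·4.000 + -1 = 11.000


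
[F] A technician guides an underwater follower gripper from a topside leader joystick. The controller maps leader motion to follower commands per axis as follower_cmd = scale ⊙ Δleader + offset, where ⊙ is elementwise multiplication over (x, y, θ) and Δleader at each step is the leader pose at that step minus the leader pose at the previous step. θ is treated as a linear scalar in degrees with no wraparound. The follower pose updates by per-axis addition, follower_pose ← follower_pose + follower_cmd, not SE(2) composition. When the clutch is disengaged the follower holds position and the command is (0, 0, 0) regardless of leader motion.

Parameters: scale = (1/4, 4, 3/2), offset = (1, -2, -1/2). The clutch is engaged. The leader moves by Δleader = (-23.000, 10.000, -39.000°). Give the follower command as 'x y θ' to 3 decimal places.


axis x: 1/4·-23.000 + 1 = -4.750
axis y: 4·10.000 + -2 = 38.000
axis θ: 3/2·-39.000 + -1/2 = -59.000

-4.750 38.000 -59.000


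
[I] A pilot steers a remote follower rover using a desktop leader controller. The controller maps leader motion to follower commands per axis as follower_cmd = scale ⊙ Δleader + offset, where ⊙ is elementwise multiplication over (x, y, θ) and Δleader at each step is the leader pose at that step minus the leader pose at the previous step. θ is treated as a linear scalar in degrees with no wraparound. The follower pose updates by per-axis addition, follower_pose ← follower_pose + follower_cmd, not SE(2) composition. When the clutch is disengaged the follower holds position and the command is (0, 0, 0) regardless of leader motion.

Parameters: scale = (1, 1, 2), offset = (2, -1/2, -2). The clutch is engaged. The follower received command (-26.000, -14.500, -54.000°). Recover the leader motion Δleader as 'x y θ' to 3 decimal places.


axis x: (-26.000 − 2) / (1) = -28.000
axis y: (-14.500 − -1/2) / (1) = -14.000
axis θ: (-54.000 − -2) / (2) = -26.000

-28.000 -14.000 -26.000


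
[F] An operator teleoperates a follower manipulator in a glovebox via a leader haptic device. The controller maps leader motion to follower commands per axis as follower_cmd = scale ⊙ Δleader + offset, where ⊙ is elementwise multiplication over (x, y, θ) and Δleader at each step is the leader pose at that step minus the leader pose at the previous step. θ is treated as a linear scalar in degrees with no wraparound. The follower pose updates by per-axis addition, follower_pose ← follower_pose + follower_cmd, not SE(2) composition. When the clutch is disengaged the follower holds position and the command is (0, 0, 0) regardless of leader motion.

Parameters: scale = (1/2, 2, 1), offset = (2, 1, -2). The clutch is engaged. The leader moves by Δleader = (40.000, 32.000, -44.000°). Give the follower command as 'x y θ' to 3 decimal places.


axis x: 1/2·40.000 + 2 = 22.000
axis y: 2·32.000 + 1 = 65.000
axis θ: 1·-44.000 + -2 = -46.000

22.000 65.000 -46.000


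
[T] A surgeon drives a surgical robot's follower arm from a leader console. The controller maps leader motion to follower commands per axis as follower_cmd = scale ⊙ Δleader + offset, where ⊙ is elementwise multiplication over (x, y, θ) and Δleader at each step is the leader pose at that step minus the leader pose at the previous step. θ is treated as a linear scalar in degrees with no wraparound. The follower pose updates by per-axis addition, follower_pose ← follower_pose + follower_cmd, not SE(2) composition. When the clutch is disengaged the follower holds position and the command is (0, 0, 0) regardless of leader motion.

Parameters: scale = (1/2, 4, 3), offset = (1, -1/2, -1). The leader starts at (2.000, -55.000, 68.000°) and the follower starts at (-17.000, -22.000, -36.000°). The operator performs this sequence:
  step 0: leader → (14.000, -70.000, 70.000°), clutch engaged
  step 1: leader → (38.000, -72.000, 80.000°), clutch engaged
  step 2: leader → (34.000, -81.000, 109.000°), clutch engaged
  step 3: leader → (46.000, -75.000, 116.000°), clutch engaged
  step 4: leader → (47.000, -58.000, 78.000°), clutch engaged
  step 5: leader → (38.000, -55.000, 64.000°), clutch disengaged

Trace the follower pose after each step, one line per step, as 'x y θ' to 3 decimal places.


step 0: Δleader=(12.000, -15.000, 2.000°), engaged; cmd=(7.000, -60.500, 5.000°) → follower=(-10.000, -82.500, -31.000°)
step 1: Δleader=(24.000, -2.000, 10.000°), engaged; cmd=(13.000, -8.500, 29.000°) → follower=(3.000, -91.000, -2.000°)
step 2: Δleader=(-4.000, -9.000, 29.000°), engaged; cmd=(-1.000, -36.500, 86.000°) → follower=(2.000, -127.500, 84.000°)
step 3: Δleader=(12.000, 6.000, 7.000°), engaged; cmd=(7.000, 23.500, 20.000°) → follower=(9.000, -104.000, 104.000°)
step 4: Δleader=(1.000, 17.000, -38.000°), engaged; cmd=(1.500, 67.500, -115.000°) → follower=(10.500, -36.500, -11.000°)
step 5: Δleader=(-9.000, 3.000, -14.000°), disengaged; cmd=(0,0,0) → follower holds at (10.500, -36.500, -11.000°)

-10.000 -82.500 -31.000
3.000 -91.000 -2.000
2.000 -127.500 84.000
9.000 -104.000 104.000
10.500 -36.500 -11.000
10.500 -36.500 -11.000


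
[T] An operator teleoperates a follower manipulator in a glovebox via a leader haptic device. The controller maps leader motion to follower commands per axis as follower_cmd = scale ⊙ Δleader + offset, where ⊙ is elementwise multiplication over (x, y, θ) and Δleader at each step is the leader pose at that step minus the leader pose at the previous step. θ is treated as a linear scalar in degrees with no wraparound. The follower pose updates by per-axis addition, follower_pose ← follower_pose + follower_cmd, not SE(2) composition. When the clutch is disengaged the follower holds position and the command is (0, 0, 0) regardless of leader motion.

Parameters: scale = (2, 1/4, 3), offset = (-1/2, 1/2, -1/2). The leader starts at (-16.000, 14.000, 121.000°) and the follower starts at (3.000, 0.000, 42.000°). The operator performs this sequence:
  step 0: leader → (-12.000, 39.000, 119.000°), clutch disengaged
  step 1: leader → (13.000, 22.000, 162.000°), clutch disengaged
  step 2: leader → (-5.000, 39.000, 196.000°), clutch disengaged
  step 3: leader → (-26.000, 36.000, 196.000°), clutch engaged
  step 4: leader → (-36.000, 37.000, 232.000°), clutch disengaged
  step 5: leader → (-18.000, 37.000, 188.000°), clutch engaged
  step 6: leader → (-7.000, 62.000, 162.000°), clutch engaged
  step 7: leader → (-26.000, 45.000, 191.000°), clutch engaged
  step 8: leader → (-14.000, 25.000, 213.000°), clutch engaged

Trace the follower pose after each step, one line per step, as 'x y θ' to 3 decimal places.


3.000 0.000 42.000
3.000 0.000 42.000
3.000 0.000 42.000
-39.500 -0.250 41.500
-39.500 -0.250 41.500
-4.000 0.250 -91.000
17.500 7.000 -169.500
-21.000 3.250 -83.000
2.500 -1.250 -17.500

step 0: Δleader=(4.000, 25.000, -2.000°), disengaged; cmd=(0,0,0) → follower holds at (3.000, 0.000, 42.000°)
step 1: Δleader=(25.000, -17.000, 43.000°), disengaged; cmd=(0,0,0) → follower holds at (3.000, 0.000, 42.000°)
step 2: Δleader=(-18.000, 17.000, 34.000°), disengaged; cmd=(0,0,0) → follower holds at (3.000, 0.000, 42.000°)
step 3: Δleader=(-21.000, -3.000, 0.000°), engaged; cmd=(-42.500, -0.250, -0.500°) → follower=(-39.500, -0.250, 41.500°)
step 4: Δleader=(-10.000, 1.000, 36.000°), disengaged; cmd=(0,0,0) → follower holds at (-39.500, -0.250, 41.500°)
step 5: Δleader=(18.000, 0.000, -44.000°), engaged; cmd=(35.500, 0.500, -132.500°) → follower=(-4.000, 0.250, -91.000°)
step 6: Δleader=(11.000, 25.000, -26.000°), engaged; cmd=(21.500, 6.750, -78.500°) → follower=(17.500, 7.000, -169.500°)
step 7: Δleader=(-19.000, -17.000, 29.000°), engaged; cmd=(-38.500, -3.750, 86.500°) → follower=(-21.000, 3.250, -83.000°)
step 8: Δleader=(12.000, -20.000, 22.000°), engaged; cmd=(23.500, -4.500, 65.500°) → follower=(2.500, -1.250, -17.500°)


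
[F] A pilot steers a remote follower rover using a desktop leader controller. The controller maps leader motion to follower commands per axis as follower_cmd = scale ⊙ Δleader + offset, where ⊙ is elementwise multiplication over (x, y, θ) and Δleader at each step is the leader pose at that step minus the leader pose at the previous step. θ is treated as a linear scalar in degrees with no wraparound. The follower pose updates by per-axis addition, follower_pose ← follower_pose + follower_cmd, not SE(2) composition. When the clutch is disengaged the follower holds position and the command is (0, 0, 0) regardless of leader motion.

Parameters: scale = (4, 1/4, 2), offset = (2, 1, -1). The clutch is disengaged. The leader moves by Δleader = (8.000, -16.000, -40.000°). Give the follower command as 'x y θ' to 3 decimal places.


0.000 0.000 0.000

clutch disengaged → follower holds; cmd = (0, 0, 0)


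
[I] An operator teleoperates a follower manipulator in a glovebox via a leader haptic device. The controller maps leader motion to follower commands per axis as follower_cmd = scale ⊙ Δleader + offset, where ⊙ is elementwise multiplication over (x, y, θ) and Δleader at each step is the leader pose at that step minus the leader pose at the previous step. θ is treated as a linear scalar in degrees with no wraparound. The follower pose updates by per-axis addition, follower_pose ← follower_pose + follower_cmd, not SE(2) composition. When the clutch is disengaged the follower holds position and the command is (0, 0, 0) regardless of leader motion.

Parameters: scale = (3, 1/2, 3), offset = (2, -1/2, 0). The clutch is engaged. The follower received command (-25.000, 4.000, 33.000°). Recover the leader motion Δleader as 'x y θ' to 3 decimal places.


-9.000 9.000 11.000

axis x: (-25.000 − 2) / (3) = -9.000
axis y: (4.000 − -1/2) / (1/2) = 9.000
axis θ: (33.000 − 0) / (3) = 11.000


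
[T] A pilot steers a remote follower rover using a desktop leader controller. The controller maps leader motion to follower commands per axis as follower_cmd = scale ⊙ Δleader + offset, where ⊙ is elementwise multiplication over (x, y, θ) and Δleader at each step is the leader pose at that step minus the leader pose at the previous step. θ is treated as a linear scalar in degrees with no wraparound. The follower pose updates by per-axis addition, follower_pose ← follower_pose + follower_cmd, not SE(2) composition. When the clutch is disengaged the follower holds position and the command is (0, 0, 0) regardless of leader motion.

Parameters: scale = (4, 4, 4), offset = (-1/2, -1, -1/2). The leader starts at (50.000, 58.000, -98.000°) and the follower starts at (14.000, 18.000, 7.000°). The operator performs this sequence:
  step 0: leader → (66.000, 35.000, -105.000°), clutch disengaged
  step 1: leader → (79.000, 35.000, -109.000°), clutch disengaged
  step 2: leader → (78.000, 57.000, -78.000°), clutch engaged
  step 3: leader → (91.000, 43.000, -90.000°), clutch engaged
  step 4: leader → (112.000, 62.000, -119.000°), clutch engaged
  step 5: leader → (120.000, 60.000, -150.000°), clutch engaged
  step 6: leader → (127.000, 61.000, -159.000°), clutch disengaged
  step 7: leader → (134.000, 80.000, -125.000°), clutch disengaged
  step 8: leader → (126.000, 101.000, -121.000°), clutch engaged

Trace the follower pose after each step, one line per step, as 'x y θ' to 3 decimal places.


14.000 18.000 7.000
14.000 18.000 7.000
9.500 105.000 130.500
61.000 48.000 82.000
144.500 123.000 -34.500
176.000 114.000 -159.000
176.000 114.000 -159.000
176.000 114.000 -159.000
143.500 197.000 -143.500

step 0: Δleader=(16.000, -23.000, -7.000°), disengaged; cmd=(0,0,0) → follower holds at (14.000, 18.000, 7.000°)
step 1: Δleader=(13.000, 0.000, -4.000°), disengaged; cmd=(0,0,0) → follower holds at (14.000, 18.000, 7.000°)
step 2: Δleader=(-1.000, 22.000, 31.000°), engaged; cmd=(-4.500, 87.000, 123.500°) → follower=(9.500, 105.000, 130.500°)
step 3: Δleader=(13.000, -14.000, -12.000°), engaged; cmd=(51.500, -57.000, -48.500°) → follower=(61.000, 48.000, 82.000°)
step 4: Δleader=(21.000, 19.000, -29.000°), engaged; cmd=(83.500, 75.000, -116.500°) → follower=(144.500, 123.000, -34.500°)
step 5: Δleader=(8.000, -2.000, -31.000°), engaged; cmd=(31.500, -9.000, -124.500°) → follower=(176.000, 114.000, -159.000°)
step 6: Δleader=(7.000, 1.000, -9.000°), disengaged; cmd=(0,0,0) → follower holds at (176.000, 114.000, -159.000°)
step 7: Δleader=(7.000, 19.000, 34.000°), disengaged; cmd=(0,0,0) → follower holds at (176.000, 114.000, -159.000°)
step 8: Δleader=(-8.000, 21.000, 4.000°), engaged; cmd=(-32.500, 83.000, 15.500°) → follower=(143.500, 197.000, -143.500°)
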